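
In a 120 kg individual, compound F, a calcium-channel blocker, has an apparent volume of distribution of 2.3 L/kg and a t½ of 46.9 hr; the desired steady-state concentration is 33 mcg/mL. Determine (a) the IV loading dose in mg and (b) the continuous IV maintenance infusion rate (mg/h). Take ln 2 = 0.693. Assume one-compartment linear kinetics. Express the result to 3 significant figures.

(a) 9110 mg; (b) 135 mg/h

Vd(total) = 120 kg × 2.3 L/kg = 276.0 L
LD = Vd × C = 276.0 × 33 = 9108 mg
CL = 0.693 × Vd / t½ = 0.693 × 276.0 / 46.9 = 4.078 L/h
Infusion rate = CL × Css = 4.078 × 33 = 134.6 mg/h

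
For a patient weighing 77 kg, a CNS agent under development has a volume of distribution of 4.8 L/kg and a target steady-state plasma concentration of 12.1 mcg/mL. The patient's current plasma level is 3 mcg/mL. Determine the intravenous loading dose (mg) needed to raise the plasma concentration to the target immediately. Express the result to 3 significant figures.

3360 mg

Vd(total) = 77 kg × 4.8 L/kg = 369.6 L
Concentration deficit ΔC = 12.1 − 3 = 9.100 mg/L
LD = Vd × ΔC = 369.6 × 9.100 = 3363 mg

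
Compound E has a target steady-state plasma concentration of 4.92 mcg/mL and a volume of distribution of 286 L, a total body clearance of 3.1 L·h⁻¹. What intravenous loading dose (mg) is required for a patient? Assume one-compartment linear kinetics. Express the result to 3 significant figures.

1410 mg

LD is governed by Vd — clearance does not enter the loading-dose calculation.
LD = Vd × C = 286.0 × 4.920 = 1407 mg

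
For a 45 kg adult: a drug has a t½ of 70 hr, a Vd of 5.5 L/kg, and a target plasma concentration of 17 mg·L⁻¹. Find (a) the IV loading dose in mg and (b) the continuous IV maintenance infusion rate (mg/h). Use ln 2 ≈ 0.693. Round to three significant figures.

(a) 4210 mg; (b) 41.7 mg/h

Vd = 5.5 L/kg × 45 kg = 247.5 L
LD = Vd × C = 247.5 × 17 = 4208 mg
CL = 0.693 × Vd / t½ = 0.693 × 247.5 / 70 = 2.450 L/h
Infusion rate = CL × Css = 2.450 × 17 = 41.65 mg/h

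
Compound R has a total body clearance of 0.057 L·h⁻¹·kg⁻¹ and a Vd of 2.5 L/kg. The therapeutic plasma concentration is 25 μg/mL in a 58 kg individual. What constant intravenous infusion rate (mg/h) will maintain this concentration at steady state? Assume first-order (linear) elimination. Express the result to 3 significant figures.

CL = 0.057 L·h⁻¹·kg⁻¹ × 58 kg = 3.306 L/h
Maintenance depends on clearance, not Vd — rate in must match rate out.
Infusion rate = CL · Css = 3.306 L/h × 25 mg/L = 82.65 mg/h

82.7 mg/h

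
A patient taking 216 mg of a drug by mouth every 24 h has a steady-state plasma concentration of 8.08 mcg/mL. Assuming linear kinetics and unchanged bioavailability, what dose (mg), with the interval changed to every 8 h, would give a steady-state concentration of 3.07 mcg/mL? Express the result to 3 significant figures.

For first-order elimination, Css ∝ F·D/(CL·τ); F and CL are unchanged, so Css ∝ D/τ.
D₂ = D₁ × (Css,target / Css,current) × (τ₂/τ₁) = 216 × (3.07/8.08) × (8/24) = 27.36 mg

27.4 mg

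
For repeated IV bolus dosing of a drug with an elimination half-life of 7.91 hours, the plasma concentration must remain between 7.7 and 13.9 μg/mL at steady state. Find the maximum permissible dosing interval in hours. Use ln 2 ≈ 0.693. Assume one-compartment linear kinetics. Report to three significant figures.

6.74 h

k = 0.693 / t½ = 0.693 / 7.91 = 0.08761 h⁻¹
Between IV bolus doses, concentration decays as C = C₀·e^(−kτ), so C_peak/C_trough = e^(kτ).
τ_max = ln(C_peak/C_trough) / k = ln(13.9/7.7) / 0.08761 = 0.5907 / 0.08761 = 6.742 h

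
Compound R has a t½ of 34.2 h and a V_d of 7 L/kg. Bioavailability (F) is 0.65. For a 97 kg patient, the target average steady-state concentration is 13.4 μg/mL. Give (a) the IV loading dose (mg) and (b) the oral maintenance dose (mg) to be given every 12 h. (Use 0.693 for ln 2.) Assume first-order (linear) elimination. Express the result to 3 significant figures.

(a) 9100 mg; (b) 3400 mg

Vd(total) = 97 kg × 7 L/kg = 679.0 L
LD = Vd × C = 679.0 × 13.4 = 9099 mg
CL = 0.693 × Vd / t½ = 0.693 × 679.0 / 34.2 = 13.76 L/h
D = CL × Css × τ / F = 13.76 × 13.4 × 12 / 0.65 = 3404 mg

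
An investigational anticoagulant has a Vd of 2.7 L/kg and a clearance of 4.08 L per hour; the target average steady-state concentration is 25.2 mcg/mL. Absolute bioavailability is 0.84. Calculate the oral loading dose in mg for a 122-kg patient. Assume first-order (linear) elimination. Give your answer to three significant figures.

9880 mg

Total Vd = 2.7 × 122 = 329.4 L
LD = Vd × C / F = 329.4 × 25.20 / 0.84 = 9882 mg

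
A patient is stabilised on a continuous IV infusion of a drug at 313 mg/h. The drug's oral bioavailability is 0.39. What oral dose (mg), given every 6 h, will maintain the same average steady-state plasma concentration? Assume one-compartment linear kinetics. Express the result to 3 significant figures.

To maintain the same Css, the systemic dosing rate must be unchanged: F·D/τ = infusion rate.
D = rate × τ / F = 313 × 6 / 0.39 = 4815 mg

4820 mg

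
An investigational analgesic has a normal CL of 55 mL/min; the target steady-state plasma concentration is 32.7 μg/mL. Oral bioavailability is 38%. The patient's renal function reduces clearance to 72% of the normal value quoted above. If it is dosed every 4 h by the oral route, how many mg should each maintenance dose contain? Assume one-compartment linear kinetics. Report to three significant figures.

818 mg

Convert clearance: 55 mL/min × 60 min/h ÷ 1000 mL/L = 3.300 L/h
Patient clearance = 0.72 × 3.300 = 2.376 L/h
D = CL × Css × τ / F = 2.376 × 32.7 × 4 / 0.38 = 817.8 mg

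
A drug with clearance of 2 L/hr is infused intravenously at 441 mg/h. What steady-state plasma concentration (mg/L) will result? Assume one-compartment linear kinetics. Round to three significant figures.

Css = rate / CL = 441 / 2.000 = 220.5 mg/L

221 mg/L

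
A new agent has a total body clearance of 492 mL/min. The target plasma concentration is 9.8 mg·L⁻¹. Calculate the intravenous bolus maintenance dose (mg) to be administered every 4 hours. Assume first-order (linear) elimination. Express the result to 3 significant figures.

CL = 492 mL/min × 60/1000 = 29.52 L/h
D = CL × Css × τ = 29.52 × 9.8 × 4 = 1157 mg

1160 mg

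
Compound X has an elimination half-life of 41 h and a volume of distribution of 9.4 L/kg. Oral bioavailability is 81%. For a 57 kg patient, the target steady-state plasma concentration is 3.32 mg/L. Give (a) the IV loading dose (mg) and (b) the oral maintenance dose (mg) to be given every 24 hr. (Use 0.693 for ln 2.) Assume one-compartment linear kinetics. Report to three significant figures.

(a) 1780 mg; (b) 891 mg

Vd(total) = 57 kg × 9.4 L/kg = 535.8 L
LD = Vd × C = 535.8 × 3.32 = 1779 mg
CL = 0.693 × Vd / t½ = 0.693 × 535.8 / 41 = 9.056 L/h
D = CL × Css × τ / F = 9.056 × 3.32 × 24 / 0.81 = 890.8 mg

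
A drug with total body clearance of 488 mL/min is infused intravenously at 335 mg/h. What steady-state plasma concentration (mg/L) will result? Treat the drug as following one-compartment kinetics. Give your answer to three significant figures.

11.4 mg/L

CL = 488 mL/min × 60/1000 = 29.28 L/h
Css = rate / CL = 335 / 29.28 = 11.44 mg/L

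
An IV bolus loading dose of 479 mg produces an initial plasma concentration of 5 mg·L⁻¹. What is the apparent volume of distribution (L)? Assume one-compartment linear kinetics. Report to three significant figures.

95.8 L

Immediately after an IV bolus, C₀ = Dose / Vd, so Vd = Dose / C₀.
Vd = 479 / 5 = 95.80 L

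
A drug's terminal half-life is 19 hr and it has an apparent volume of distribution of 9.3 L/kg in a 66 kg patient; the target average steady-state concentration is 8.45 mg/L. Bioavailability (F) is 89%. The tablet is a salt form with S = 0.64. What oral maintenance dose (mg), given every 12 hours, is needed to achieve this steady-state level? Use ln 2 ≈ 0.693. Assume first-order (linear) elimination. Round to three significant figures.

3990 mg

Total Vd = 9.3 × 66 = 613.8 L
CL = 0.693 × Vd / t½ = 0.693 × 613.8 / 19 = 22.39 L/h
D = CL × Css × τ / F / S = 22.39 × 8.45 × 12 / 0.89 / 0.64 = 3986 mg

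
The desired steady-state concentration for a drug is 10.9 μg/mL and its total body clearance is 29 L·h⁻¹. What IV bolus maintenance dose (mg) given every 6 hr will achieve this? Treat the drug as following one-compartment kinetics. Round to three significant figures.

D = CL × Css × τ = 29.00 × 10.9 × 6 = 1897 mg

1900 mg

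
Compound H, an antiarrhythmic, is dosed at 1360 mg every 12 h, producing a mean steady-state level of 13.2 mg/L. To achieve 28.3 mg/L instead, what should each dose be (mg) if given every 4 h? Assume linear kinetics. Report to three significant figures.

972 mg

For first-order elimination, Css ∝ F·D/(CL·τ); F and CL are unchanged, so Css ∝ D/τ.
D₂ = D₁ × (Css,target / Css,current) × (τ₂/τ₁) = 1360 × (28.3/13.2) × (4/12) = 971.9 mg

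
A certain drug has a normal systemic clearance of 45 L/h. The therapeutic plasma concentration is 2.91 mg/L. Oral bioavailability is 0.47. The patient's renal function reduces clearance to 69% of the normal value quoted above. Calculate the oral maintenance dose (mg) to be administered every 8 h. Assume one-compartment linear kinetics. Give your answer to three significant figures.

Patient clearance = 0.69 × 45.00 = 31.05 L/h
D = CL × Css × τ / F = 31.05 × 2.91 × 8 / 0.47 = 1538 mg

1540 mg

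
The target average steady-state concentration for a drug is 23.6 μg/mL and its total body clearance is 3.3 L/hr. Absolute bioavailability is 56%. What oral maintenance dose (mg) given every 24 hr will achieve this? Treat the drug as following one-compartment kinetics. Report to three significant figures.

3340 mg

D = CL × Css × τ / F = 3.300 × 23.6 × 24 / 0.56 = 3338 mg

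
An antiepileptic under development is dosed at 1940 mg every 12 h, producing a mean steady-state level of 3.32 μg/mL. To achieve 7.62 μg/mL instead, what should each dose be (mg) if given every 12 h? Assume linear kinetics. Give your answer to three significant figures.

For first-order elimination, Css ∝ F·D/(CL·τ); F and CL are unchanged, so Css ∝ D/τ.
D₂ = D₁ × (Css,target / Css,current) = 1940 × 7.62/3.32 = 4453 mg

4450 mg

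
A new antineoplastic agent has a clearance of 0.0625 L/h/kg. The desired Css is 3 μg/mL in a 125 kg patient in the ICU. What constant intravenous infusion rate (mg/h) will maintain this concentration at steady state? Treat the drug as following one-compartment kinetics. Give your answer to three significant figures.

CL = 0.0625 L/h/kg × 125 kg = 7.813 L/h
Rate = CL × Css = 7.813 × 3 = 23.44 mg/h

23.4 mg/h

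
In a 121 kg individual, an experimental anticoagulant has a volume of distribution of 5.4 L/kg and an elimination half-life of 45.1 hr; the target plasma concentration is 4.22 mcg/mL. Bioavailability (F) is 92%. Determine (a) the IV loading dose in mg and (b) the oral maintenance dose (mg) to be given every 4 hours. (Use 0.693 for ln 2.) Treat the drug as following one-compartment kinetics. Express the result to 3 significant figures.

(a) 2760 mg; (b) 184 mg

Vd(total) = 121 kg × 5.4 L/kg = 653.4 L
LD = Vd × C = 653.4 × 4.22 = 2757 mg
CL = 0.693 × Vd / t½ = 0.693 × 653.4 / 45.1 = 10.04 L/h
D = CL × Css × τ / F = 10.04 × 4.22 × 4 / 0.92 = 184.2 mg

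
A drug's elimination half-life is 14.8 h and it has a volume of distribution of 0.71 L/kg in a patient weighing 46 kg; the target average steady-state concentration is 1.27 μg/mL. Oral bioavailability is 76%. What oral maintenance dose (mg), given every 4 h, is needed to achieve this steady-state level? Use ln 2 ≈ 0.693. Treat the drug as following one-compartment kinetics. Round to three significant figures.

10.2 mg

Vd = 0.71 L/kg × 46 kg = 32.66 L
CL = ln 2 · Vd / t½ = 0.693 × 32.66 / 14.8 = 1.529 L/h
D = CL × Css × τ / F = 1.529 × 1.27 × 4 / 0.76 = 10.22 mg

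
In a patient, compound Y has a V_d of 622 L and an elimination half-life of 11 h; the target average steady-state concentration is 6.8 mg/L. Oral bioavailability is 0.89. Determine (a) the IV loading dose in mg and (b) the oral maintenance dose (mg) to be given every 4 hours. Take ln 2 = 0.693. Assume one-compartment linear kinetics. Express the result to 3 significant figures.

(a) 4230 mg; (b) 1200 mg

LD = Vd × C = 622.0 × 6.8 = 4230 mg
CL = 0.693 × Vd / t½ = 0.693 × 622.0 / 11 = 39.19 L/h
D = CL × Css × τ / F = 39.19 × 6.8 × 4 / 0.89 = 1198 mg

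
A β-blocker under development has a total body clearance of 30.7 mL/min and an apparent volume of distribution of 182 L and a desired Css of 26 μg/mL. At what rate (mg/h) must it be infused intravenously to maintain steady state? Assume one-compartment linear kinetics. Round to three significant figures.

Convert clearance: 30.7 mL/min × 60 min/h ÷ 1000 mL/L = 1.842 L/h
Infusion rate = CL · Css = 1.842 L/h × 26 mg/L = 47.89 mg/h

47.9 mg/h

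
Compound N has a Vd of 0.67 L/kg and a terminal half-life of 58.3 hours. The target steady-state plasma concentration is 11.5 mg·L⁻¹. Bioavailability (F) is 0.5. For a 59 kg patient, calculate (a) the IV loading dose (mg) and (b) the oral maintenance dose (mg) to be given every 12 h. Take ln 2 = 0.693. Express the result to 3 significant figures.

Vd = 0.67 L/kg × 59 kg = 39.53 L
LD = Vd × C = 39.53 × 11.5 = 454.6 mg
CL = 0.693 × Vd / t½ = 0.693 × 39.53 / 58.3 = 0.4699 L/h
D = CL × Css × τ / F = 0.4699 × 11.5 × 12 / 0.5 = 129.7 mg

(a) 455 mg; (b) 130 mg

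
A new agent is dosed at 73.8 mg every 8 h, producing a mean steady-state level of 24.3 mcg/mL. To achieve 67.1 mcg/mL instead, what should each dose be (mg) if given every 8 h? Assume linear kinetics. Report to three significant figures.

204 mg

With linear kinetics, Css is proportional to dose rate (D/τ) at fixed clearance.
D₂ = D₁ × (Css,target / Css,current) = 73.8 × 67.1/24.3 = 203.8 mg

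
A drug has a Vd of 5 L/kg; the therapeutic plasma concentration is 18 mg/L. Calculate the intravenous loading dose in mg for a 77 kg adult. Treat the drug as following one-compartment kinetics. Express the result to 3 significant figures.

6930 mg

Vd = 5 L/kg × 77 kg = 385.0 L
LD = Vd × C = 385.0 × 18.00 = 6930 mg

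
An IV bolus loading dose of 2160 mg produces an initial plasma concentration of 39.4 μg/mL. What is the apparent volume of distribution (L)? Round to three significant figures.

54.8 L

Immediately after an IV bolus, C₀ = Dose / Vd, so Vd = Dose / C₀.
Vd = 2160 / 39.4 = 54.82 L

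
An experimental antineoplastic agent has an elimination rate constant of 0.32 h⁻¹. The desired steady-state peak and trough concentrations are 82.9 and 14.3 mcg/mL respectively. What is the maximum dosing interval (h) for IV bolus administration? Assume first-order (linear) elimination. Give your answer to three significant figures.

5.49 h

Between IV bolus doses, concentration decays as C = C₀·e^(−kτ), so C_peak/C_trough = e^(kτ).
τ_max = ln(C_peak/C_trough) / k = ln(82.9/14.3) / 0.3200 = 1.757 / 0.3200 = 5.491 h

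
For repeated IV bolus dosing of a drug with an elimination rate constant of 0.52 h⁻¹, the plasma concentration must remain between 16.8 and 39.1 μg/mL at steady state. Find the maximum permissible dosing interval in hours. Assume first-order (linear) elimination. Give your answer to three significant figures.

1.62 h

Between IV bolus doses, concentration decays as C = C₀·e^(−kτ), so C_peak/C_trough = e^(kτ).
τ_max = ln(C_peak/C_trough) / k = ln(39.1/16.8) / 0.5200 = 0.8447 / 0.5200 = 1.624 h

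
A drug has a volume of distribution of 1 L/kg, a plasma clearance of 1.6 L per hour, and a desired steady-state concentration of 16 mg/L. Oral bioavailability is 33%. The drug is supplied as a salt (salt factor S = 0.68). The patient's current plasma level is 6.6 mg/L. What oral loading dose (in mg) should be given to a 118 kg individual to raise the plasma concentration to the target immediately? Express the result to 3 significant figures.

Vd = 1 L/kg × 118 kg = 118.0 L
Concentration deficit ΔC = 16 − 6.6 = 9.400 mg/L
LD = Vd × ΔC / F / S = 118.0 × 9.400 / 0.33 / 0.68 = 4943 mg

4940 mg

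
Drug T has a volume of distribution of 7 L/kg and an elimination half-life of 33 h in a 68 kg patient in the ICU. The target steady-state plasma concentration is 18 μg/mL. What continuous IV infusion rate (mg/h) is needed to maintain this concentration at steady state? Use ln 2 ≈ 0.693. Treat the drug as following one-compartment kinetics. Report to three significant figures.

Total Vd = 7 × 68 = 476.0 L
k = 0.693/33 = 0.02100 h⁻¹, so CL = k·Vd = 0.02100 × 476.0 = 9.996 L/h
Infusion rate = CL × Css = 9.996 × 18 = 179.9 mg/h

180 mg/h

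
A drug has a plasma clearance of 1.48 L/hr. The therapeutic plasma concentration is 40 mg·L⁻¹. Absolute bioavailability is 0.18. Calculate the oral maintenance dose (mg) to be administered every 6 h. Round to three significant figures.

1970 mg

D = CL × Css × τ / F = 1.480 × 40 × 6 / 0.18 = 1973 mg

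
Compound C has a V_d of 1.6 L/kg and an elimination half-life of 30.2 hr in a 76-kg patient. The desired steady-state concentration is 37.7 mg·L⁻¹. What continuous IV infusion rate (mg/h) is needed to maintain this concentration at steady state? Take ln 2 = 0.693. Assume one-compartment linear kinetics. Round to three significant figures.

Vd = 1.6 L/kg × 76 kg = 121.6 L
k = 0.693/30.2 = 0.02295 h⁻¹, so CL = k·Vd = 0.02295 × 121.6 = 2.791 L/h
Infusion rate = CL × Css = 2.791 × 37.7 = 105.2 mg/h

105 mg/h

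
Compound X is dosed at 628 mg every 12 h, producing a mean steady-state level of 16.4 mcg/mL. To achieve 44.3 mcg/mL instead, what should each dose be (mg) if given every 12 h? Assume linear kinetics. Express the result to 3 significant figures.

With linear kinetics, Css is proportional to dose rate (D/τ) at fixed clearance.
D₂ = D₁ × (Css,target / Css,current) = 628 × 44.3/16.4 = 1696 mg

1700 mg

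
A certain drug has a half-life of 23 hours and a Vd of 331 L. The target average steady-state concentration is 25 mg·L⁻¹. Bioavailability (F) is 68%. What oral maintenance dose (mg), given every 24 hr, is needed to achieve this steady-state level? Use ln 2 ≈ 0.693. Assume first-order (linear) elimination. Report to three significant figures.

CL = ln 2 · Vd / t½ = 0.693 × 331.0 / 23 = 9.973 L/h
D = CL × Css × τ / F = 9.973 × 25 × 24 / 0.68 = 8800 mg

8800 mg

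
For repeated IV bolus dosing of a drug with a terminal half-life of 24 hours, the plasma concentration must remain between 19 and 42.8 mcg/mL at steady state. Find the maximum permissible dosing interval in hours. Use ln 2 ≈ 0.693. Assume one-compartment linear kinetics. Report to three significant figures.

28.1 h

k = 0.693 / t½ = 0.693 / 24 = 0.02888 h⁻¹
Between IV bolus doses, concentration decays as C = C₀·e^(−kτ), so C_peak/C_trough = e^(kτ).
τ_max = ln(C_peak/C_trough) / k = ln(42.8/19) / 0.02888 = 0.8121 / 0.02888 = 28.12 h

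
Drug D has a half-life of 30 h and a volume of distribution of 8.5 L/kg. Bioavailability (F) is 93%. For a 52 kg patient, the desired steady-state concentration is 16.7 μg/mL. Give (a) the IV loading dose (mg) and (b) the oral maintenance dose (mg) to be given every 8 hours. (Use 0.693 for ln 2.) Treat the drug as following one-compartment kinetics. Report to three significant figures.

(a) 7380 mg; (b) 1470 mg

Vd = 8.5 L/kg × 52 kg = 442.0 L
LD = Vd × C = 442.0 × 16.7 = 7381 mg
CL = 0.693 × Vd / t½ = 0.693 × 442.0 / 30 = 10.21 L/h
D = CL × Css × τ / F = 10.21 × 16.7 × 8 / 0.93 = 1467 mg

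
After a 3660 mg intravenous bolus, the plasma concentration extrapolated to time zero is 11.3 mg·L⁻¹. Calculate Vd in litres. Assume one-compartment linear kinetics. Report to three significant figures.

324 L

Immediately after an IV bolus, C₀ = Dose / Vd, so Vd = Dose / C₀.
Vd = 3660 / 11.3 = 323.9 L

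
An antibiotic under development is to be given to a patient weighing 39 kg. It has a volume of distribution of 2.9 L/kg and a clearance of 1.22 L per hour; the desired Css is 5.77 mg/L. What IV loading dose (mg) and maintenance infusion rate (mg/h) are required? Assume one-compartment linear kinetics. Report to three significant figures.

Total Vd = 2.9 × 39 = 113.1 L
LD = Vd · C_target = 113.1 × 5.77 = 652.6 mg
Maintenance: replace elimination → rate = CL × Css = 1.220 × 5.77 = 7.039 mg/h

(a) 653 mg; (b) 7.04 mg/h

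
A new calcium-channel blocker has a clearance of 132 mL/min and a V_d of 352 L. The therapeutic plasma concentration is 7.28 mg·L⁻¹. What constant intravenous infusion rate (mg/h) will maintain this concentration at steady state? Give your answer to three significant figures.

57.7 mg/h

CL = 132 mL/min = 132 × 0.06 = 7.920 L/h
Maintenance depends on clearance, not Vd — rate in must match rate out.
Rate = CL × Css = 7.920 × 7.28 = 57.66 mg/h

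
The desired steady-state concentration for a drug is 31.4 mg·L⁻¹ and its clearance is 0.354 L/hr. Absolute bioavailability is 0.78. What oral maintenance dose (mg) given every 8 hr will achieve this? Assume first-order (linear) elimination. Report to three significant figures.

At steady state, dose per interval replaces the amount cleared in that interval: F·D/τ = CL·Css.
D = CL × Css × τ / F = 0.3540 × 31.4 × 8 / 0.78 = 114.0 mg

114 mg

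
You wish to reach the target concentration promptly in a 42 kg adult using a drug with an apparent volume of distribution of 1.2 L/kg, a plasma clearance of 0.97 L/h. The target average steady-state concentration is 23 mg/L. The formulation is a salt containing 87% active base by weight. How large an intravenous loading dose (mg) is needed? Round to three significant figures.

Vd(total) = 42 kg × 1.2 L/kg = 50.40 L
LD = Vd × C / S = 50.40 × 23.00 / 0.87 = 1332 mg

1330 mg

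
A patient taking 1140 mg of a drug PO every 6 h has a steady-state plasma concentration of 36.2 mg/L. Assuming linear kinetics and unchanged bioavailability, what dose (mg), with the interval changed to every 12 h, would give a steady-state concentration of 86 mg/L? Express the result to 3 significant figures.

For first-order elimination, Css ∝ F·D/(CL·τ); F and CL are unchanged, so Css ∝ D/τ.
D₂ = D₁ × (Css,target / Css,current) × (τ₂/τ₁) = 1140 × (86/36.2) × (12/6) = 5417 mg

5420 mg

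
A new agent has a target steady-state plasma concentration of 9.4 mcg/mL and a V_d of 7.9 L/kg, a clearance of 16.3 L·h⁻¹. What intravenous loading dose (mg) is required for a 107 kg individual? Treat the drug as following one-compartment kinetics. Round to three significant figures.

Vd = 7.9 L/kg × 107 kg = 845.3 L
LD = Vd × C = 845.3 × 9.400 = 7946 mg

7950 mg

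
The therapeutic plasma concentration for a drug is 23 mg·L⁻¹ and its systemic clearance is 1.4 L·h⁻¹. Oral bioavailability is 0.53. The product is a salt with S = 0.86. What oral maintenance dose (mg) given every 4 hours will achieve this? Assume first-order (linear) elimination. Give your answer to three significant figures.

283 mg

D = CL × Css × τ / F / S = 1.400 × 23 × 4 / 0.53 / 0.86 = 282.6 mg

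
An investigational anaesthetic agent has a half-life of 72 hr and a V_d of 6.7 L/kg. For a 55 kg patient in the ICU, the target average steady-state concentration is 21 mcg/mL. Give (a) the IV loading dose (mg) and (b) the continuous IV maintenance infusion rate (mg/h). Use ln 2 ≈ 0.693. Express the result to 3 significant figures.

(a) 7740 mg; (b) 74.5 mg/h

Vd = 6.7 L/kg × 55 kg = 368.5 L
LD = Vd × C = 368.5 × 21 = 7739 mg
CL = 0.693 × Vd / t½ = 0.693 × 368.5 / 72 = 3.547 L/h
Infusion rate = CL × Css = 3.547 × 21 = 74.49 mg/h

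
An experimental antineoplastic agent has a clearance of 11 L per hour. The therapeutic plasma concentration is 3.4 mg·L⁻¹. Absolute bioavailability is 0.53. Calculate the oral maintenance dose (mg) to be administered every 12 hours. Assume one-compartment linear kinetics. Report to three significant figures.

D = CL × Css × τ / F = 11.00 × 3.4 × 12 / 0.53 = 846.8 mg

847 mg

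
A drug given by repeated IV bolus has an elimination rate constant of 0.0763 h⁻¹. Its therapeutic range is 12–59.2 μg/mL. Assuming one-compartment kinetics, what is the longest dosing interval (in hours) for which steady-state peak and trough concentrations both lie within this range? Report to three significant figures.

20.9 h

Between IV bolus doses, concentration decays as C = C₀·e^(−kτ), so C_peak/C_trough = e^(kτ).
τ_max = ln(C_peak/C_trough) / k = ln(59.2/12) / 0.07630 = 1.596 / 0.07630 = 20.92 h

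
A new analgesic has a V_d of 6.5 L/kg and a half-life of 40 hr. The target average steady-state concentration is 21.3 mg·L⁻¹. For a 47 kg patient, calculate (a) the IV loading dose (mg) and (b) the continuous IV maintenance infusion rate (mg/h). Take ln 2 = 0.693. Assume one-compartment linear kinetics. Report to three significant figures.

Vd(total) = 47 kg × 6.5 L/kg = 305.5 L
LD = Vd × C = 305.5 × 21.3 = 6507 mg
CL = 0.693 × Vd / t½ = 0.693 × 305.5 / 40 = 5.293 L/h
Infusion rate = CL × Css = 5.293 × 21.3 = 112.7 mg/h

(a) 6510 mg; (b) 113 mg/h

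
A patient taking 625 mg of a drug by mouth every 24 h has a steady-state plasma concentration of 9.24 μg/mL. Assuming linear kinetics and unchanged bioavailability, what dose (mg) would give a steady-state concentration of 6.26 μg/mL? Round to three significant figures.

With linear kinetics, Css is proportional to dose rate (D/τ) at fixed clearance.
D₂ = D₁ × (Css,target / Css,current) = 625 × 6.26/9.24 = 423.4 mg

423 mg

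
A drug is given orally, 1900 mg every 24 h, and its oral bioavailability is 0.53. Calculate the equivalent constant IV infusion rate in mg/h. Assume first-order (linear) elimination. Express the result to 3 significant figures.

Equivalent systemic input: infusion rate = F·D/τ.
Rate = 0.53 × 1900 / 24 = 41.96 mg/h

42.0 mg/h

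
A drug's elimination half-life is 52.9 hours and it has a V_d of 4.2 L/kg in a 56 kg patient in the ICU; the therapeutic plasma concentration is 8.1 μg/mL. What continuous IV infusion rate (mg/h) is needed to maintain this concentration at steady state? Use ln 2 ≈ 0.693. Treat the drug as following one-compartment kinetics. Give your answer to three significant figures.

Total Vd = 4.2 × 56 = 235.2 L
CL = ln 2 · Vd / t½ = 0.693 × 235.2 / 52.9 = 3.081 L/h
Infusion rate = CL × Css = 3.081 × 8.1 = 24.96 mg/h

25.0 mg/h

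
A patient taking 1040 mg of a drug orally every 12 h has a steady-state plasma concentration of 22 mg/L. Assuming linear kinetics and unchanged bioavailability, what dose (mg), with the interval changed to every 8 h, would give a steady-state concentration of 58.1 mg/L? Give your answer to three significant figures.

1830 mg

For first-order elimination, Css ∝ F·D/(CL·τ); F and CL are unchanged, so Css ∝ D/τ.
D₂ = D₁ × (Css,target / Css,current) × (τ₂/τ₁) = 1040 × (58.1/22) × (8/12) = 1831 mg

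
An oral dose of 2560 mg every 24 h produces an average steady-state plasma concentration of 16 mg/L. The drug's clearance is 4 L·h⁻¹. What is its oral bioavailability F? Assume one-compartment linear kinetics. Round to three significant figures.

0.600

F·D/τ = CL·Css at steady state → F = CL·Css·τ / D.
F = 4 × 16 × 24 / 2560 = 0.600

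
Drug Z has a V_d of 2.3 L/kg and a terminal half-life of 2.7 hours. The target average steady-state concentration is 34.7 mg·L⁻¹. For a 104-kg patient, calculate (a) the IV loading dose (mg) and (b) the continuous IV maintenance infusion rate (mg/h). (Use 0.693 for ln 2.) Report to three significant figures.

(a) 8300 mg; (b) 2130 mg/h

Vd = 2.3 L/kg × 104 kg = 239.2 L
LD = Vd × C = 239.2 × 34.7 = 8300 mg
CL = 0.693 × Vd / t½ = 0.693 × 239.2 / 2.7 = 61.39 L/h
Infusion rate = CL × Css = 61.39 × 34.7 = 2130 mg/h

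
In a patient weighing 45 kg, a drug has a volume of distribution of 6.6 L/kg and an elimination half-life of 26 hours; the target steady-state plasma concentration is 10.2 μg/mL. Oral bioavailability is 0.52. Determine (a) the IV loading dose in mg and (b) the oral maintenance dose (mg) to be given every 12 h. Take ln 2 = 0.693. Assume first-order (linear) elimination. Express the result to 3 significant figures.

(a) 3030 mg; (b) 1860 mg

Vd = 6.6 L/kg × 45 kg = 297.0 L
LD = Vd × C = 297.0 × 10.2 = 3029 mg
CL = 0.693 × Vd / t½ = 0.693 × 297.0 / 26 = 7.916 L/h
D = CL × Css × τ / F = 7.916 × 10.2 × 12 / 0.52 = 1863 mg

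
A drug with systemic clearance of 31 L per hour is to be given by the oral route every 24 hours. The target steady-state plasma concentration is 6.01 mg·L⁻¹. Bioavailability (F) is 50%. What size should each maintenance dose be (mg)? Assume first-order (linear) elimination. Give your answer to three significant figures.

D = CL × Css × τ / F = 31.00 × 6.01 × 24 / 0.5 = 8943 mg

8940 mg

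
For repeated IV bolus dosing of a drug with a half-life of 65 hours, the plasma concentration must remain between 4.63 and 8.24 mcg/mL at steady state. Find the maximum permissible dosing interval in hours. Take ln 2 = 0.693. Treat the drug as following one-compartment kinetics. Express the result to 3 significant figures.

k = 0.693 / t½ = 0.693 / 65 = 0.01066 h⁻¹
Between IV bolus doses, concentration decays as C = C₀·e^(−kτ), so C_peak/C_trough = e^(kτ).
τ_max = ln(C_peak/C_trough) / k = ln(8.24/4.63) / 0.01066 = 0.5764 / 0.01066 = 54.07 h

54.1 h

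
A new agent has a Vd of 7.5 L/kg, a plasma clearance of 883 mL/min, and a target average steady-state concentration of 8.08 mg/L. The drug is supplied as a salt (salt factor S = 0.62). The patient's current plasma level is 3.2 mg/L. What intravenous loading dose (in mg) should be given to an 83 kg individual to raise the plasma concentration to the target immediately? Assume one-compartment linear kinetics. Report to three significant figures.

Total Vd = 7.5 × 83 = 622.5 L
Concentration deficit ΔC = 8.08 − 3.2 = 4.880 mg/L
LD = Vd × ΔC / S = 622.5 × 4.880 / 0.62 = 4900 mg

4900 mg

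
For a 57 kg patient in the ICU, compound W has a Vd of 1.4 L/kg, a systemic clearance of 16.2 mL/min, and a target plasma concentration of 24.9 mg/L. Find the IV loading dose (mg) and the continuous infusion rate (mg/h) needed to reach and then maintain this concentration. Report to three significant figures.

Vd(total) = 57 kg × 1.4 L/kg = 79.80 L
Loading: fill Vd to C_target → 79.80 L × 24.9 mg/L = 1987 mg
Convert clearance: 16.2 mL/min × 60 min/h ÷ 1000 mL/L = 0.9720 L/h
Maintenance: replace elimination → rate = CL × Css = 0.9720 × 24.9 = 24.20 mg/h

(a) 1990 mg; (b) 24.2 mg/h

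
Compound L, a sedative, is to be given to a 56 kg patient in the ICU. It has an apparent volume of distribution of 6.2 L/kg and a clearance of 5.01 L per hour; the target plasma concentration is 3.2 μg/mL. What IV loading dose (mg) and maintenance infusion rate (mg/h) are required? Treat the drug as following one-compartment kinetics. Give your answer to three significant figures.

(a) 1110 mg; (b) 16.0 mg/h

Vd = 6.2 L/kg × 56 kg = 347.2 L
LD = Vd · C_target = 347.2 × 3.2 = 1111 mg
Maintenance: replace elimination → rate = CL × Css = 5.010 × 3.2 = 16.03 mg/h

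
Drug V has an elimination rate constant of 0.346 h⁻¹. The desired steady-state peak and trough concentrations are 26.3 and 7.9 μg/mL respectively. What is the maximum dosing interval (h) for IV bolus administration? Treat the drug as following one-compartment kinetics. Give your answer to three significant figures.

3.48 h

Between IV bolus doses, concentration decays as C = C₀·e^(−kτ), so C_peak/C_trough = e^(kτ).
τ_max = ln(C_peak/C_trough) / k = ln(26.3/7.9) / 0.3460 = 1.203 / 0.3460 = 3.477 h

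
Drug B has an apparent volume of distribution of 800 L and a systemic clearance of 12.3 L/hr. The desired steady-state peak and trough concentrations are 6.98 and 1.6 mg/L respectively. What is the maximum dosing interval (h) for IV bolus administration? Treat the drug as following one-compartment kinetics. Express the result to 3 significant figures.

k = CL / Vd = 12.30 / 800.0 = 0.01538 h⁻¹
Between IV bolus doses, concentration decays as C = C₀·e^(−kτ), so C_peak/C_trough = e^(kτ).
τ_max = ln(C_peak/C_trough) / k = ln(6.98/1.6) / 0.01538 = 1.473 / 0.01538 = 95.77 h

95.8 h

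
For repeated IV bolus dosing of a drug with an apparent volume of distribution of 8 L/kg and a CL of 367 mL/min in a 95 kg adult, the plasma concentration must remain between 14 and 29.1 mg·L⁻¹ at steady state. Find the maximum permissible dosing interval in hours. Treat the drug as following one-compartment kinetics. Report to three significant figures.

25.3 h

Total Vd = 8 × 95 = 760.0 L
CL = 367 mL/min = 367 × 0.06 = 22.02 L/h
k = CL / Vd = 22.02 / 760.0 = 0.02897 h⁻¹
Between IV bolus doses, concentration decays as C = C₀·e^(−kτ), so C_peak/C_trough = e^(kτ).
τ_max = ln(C_peak/C_trough) / k = ln(29.1/14) / 0.02897 = 0.7317 / 0.02897 = 25.26 h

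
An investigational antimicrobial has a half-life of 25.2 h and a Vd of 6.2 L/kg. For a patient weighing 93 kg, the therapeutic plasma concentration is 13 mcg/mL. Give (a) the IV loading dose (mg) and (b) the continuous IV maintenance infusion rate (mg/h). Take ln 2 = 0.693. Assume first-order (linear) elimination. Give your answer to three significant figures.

(a) 7500 mg; (b) 206 mg/h

Total Vd = 6.2 × 93 = 576.6 L
LD = Vd × C = 576.6 × 13 = 7496 mg
CL = 0.693 × Vd / t½ = 0.693 × 576.6 / 25.2 = 15.86 L/h
Infusion rate = CL × Css = 15.86 × 13 = 206.2 mg/h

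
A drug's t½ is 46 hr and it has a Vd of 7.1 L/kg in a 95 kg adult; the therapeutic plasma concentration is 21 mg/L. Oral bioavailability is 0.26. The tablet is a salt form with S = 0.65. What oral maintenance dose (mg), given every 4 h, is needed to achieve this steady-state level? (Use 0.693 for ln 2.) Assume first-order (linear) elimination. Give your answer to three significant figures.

5050 mg

Vd = 7.1 L/kg × 95 kg = 674.5 L
CL = 0.693 × Vd / t½ = 0.693 × 674.5 / 46 = 10.16 L/h
D = CL × Css × τ / F / S = 10.16 × 21 × 4 / 0.26 / 0.65 = 5050 mg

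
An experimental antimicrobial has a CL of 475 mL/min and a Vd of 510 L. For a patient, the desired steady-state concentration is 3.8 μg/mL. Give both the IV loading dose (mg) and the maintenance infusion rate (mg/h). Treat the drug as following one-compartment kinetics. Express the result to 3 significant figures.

Loading dose = Vd × C = 510.0 × 3.8 = 1938 mg
Convert clearance: 475 mL/min × 60 min/h ÷ 1000 mL/L = 28.50 L/h
Maintenance infusion rate = CL × Css = 28.50 × 3.8 = 108.3 mg/h

(a) 1940 mg; (b) 108 mg/h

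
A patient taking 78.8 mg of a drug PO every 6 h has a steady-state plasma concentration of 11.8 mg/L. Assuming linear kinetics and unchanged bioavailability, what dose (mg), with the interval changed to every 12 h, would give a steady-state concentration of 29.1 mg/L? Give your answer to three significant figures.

For first-order elimination, Css ∝ F·D/(CL·τ); F and CL are unchanged, so Css ∝ D/τ.
D₂ = D₁ × (Css,target / Css,current) × (τ₂/τ₁) = 78.8 × (29.1/11.8) × (12/6) = 388.7 mg

389 mg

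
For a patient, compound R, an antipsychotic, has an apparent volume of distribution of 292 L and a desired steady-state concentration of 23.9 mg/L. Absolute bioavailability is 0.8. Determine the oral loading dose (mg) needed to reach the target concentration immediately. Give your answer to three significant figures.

The loading dose fills Vd to the target concentration.
LD = Vd × C / F = 292.0 × 23.90 / 0.8 = 8724 mg

8720 mg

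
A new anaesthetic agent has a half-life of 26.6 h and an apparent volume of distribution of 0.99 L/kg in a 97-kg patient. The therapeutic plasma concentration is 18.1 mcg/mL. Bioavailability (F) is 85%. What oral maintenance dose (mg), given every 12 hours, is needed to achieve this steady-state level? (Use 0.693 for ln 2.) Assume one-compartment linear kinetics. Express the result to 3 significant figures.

639 mg

Total Vd = 0.99 × 97 = 96.03 L
CL = ln 2 · Vd / t½ = 0.693 × 96.03 / 26.6 = 2.502 L/h
D = CL × Css × τ / F = 2.502 × 18.1 × 12 / 0.85 = 639.3 mg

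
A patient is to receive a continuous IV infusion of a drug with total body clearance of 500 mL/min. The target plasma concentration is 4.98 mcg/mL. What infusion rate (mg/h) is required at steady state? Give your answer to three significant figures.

CL = 500 mL/min × 60/1000 = 30.00 L/h
At steady state, infusion rate equals elimination rate: rate in = CL × Css.
Infusion rate = CL · Css = 30.00 L/h × 4.98 mg/L = 149.4 mg/h

149 mg/h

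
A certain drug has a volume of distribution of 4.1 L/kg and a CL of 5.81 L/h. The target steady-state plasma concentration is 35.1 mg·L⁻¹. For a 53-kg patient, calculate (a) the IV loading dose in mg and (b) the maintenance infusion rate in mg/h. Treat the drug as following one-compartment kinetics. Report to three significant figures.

Total Vd = 4.1 × 53 = 217.3 L
Loading dose = Vd × C = 217.3 × 35.1 = 7627 mg
Maintenance: replace elimination → rate = CL × Css = 5.810 × 35.1 = 203.9 mg/h

(a) 7630 mg; (b) 204 mg/h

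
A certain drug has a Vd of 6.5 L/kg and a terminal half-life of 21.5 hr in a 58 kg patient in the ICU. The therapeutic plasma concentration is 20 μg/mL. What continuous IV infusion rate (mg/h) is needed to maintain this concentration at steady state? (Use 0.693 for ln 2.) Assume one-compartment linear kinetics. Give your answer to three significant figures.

243 mg/h

Vd = 6.5 L/kg × 58 kg = 377.0 L
k = 0.693/21.5 = 0.03223 h⁻¹, so CL = k·Vd = 0.03223 × 377.0 = 12.15 L/h
Infusion rate = CL × Css = 12.15 × 20 = 243.0 mg/h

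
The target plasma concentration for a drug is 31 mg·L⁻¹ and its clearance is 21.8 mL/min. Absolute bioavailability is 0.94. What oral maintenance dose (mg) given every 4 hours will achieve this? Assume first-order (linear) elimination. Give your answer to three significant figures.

CL = 21.8 mL/min = 21.8 × 0.06 = 1.308 L/h
D = CL × Css × τ / F = 1.308 × 31 × 4 / 0.94 = 172.5 mg

173 mg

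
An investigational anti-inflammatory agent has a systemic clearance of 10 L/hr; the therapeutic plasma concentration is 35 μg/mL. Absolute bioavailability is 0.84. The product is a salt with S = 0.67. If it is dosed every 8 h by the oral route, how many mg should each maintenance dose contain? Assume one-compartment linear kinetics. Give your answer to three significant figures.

4980 mg

At steady state, dose per interval replaces the amount cleared in that interval: F·S·D/τ = CL·Css.
D = CL × Css × τ / F / S = 10.00 × 35 × 8 / 0.84 / 0.67 = 4975 mg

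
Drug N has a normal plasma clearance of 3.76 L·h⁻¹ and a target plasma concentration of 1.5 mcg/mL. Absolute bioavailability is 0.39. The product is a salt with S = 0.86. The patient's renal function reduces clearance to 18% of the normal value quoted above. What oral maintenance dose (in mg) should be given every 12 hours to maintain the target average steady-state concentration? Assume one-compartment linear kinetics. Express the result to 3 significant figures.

36.3 mg

Patient clearance = 0.18 × 3.760 = 0.6768 L/h
At steady state, dose per interval replaces the amount cleared in that interval: F·S·D/τ = CL·Css.
D = CL × Css × τ / F / S = 0.6768 × 1.5 × 12 / 0.39 / 0.86 = 36.32 mg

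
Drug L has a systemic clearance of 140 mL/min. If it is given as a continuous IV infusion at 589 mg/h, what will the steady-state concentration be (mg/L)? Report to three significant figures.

70.1 mg/L

CL = 140 mL/min × 60/1000 = 8.400 L/h
Css = rate / CL = 589 / 8.400 = 70.12 mg/L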